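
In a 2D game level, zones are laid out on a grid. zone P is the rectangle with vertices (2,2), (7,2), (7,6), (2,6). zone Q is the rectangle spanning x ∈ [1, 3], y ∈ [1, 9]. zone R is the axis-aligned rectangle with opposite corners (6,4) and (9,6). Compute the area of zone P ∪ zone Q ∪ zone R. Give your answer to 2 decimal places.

36.00

By inclusion–exclusion:
Individual areas: |zone P| = 20, |zone Q| = 16, |zone R| = 6.
|zone P∩zone Q|: x∈[2,3], y∈[2,6] → 1·4 = 4.
|zone P∩zone R|: x∈[6,7], y∈[4,6] → 1·2 = 2.
|zone Q∩zone R| = 0 (no overlap).
|zone P∩zone Q∩zone R| = 0.
|zone P ∪ zone Q ∪ zone R| = 42 − 6 + 0 = 36.00.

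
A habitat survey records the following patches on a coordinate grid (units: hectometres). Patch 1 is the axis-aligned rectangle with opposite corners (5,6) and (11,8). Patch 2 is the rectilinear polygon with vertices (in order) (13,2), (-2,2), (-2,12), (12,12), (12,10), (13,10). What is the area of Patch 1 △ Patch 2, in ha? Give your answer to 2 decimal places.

|Patch 1| = 12, |Patch 2| = 148, |Patch 1∩Patch 2| = 12.
|Patch 1 △ Patch 2| = |Patch 1| + |Patch 2| − 2·|Patch 1∩Patch 2| = 12 + 148 − 24 = 136.00.

136.00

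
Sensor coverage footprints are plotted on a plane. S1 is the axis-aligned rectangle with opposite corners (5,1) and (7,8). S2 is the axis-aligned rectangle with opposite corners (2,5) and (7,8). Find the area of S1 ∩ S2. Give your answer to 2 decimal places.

6.00

|S1∩S2|: x∈[5,7], y∈[5,8] → 2·3 = 6.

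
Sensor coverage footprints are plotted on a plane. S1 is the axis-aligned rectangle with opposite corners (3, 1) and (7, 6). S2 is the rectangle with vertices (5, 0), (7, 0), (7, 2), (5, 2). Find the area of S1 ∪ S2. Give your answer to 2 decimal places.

22.00

By inclusion–exclusion:
Individual areas: |S1| = 20, |S2| = 4.
|S1∩S2|: x∈[5,7], y∈[1,2] → 2·1 = 2.
|S1 ∪ S2| = 24 − 2 = 22.00.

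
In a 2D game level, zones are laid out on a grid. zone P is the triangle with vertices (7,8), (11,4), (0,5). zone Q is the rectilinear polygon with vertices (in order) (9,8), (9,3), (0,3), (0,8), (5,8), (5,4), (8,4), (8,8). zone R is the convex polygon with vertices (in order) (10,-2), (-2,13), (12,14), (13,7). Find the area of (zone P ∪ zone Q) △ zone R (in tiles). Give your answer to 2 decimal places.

121.72

|zone P ∪ zone Q| = 44.2338.
|(zone P ∪ zone Q) ∩ zone R| = 24.2588.
|(zone P ∪ zone Q) △ zone R| = 44.2338 + 126 − 48.5175 = 121.72.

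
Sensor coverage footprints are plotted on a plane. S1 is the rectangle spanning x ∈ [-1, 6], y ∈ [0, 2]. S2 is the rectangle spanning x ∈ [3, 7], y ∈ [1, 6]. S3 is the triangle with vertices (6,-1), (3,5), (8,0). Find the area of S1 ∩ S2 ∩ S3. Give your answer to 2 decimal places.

1.25

The intersection is the polygon with vertices (6,1), (5,1), (4.5,2), (6,2).
By the shoelace formula its area is 1.25.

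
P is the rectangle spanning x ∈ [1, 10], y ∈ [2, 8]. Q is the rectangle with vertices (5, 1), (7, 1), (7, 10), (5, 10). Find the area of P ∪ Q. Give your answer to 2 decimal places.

By inclusion–exclusion:
Individual areas: |P| = 54, |Q| = 18.
|P∩Q|: x∈[5,7], y∈[2,8] → 2·6 = 12.
|P ∪ Q| = 72 − 12 = 60.00.

60.00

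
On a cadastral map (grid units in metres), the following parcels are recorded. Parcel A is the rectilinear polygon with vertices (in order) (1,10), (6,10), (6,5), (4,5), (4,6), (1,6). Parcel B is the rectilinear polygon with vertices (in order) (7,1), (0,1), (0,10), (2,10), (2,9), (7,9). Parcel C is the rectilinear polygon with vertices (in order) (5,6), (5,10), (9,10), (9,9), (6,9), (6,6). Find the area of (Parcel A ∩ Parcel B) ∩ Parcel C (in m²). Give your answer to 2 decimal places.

The region (Parcel A ∩ Parcel B) ∩ Parcel C is the polygon with vertices (6,9), (6,6), (5,6), (5,9).
By the shoelace formula its area is 3.00.

3.00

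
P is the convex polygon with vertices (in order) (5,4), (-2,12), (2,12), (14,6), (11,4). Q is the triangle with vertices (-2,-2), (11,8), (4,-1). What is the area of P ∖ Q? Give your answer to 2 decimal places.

|P| = 61, |P∩Q| = 4.1493.
|P ∖ Q| = |P| − |P∩Q| = 61 − 4.1493 = 56.85.

56.85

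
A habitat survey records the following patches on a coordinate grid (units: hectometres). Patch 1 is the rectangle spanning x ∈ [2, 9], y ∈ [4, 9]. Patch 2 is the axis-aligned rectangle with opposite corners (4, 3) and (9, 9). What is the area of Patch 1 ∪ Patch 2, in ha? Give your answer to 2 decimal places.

By inclusion–exclusion:
Individual areas: |Patch 1| = 35, |Patch 2| = 30.
|Patch 1∩Patch 2|: x∈[4,9], y∈[4,9] → 5·5 = 25.
|Patch 1 ∪ Patch 2| = 65 − 25 = 40.00.

40.00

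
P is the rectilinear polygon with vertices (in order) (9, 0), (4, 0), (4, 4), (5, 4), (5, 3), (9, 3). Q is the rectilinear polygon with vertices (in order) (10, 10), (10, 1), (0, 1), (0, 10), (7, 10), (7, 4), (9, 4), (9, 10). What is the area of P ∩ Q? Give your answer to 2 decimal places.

11.00

The intersection is the polygon with vertices (4,4), (5,4), (5,3), (9,3), (9,1), (4,1).
By the shoelace formula its area is 11.00.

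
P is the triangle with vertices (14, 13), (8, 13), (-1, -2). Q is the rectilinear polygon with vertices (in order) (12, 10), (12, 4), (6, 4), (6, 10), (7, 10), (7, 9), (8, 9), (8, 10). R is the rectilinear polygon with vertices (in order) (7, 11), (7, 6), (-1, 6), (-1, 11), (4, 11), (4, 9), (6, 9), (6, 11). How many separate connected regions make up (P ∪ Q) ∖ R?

2

(P ∪ Q) ∖ R splits into 2 disjoint pieces (area 60, area 0.1333).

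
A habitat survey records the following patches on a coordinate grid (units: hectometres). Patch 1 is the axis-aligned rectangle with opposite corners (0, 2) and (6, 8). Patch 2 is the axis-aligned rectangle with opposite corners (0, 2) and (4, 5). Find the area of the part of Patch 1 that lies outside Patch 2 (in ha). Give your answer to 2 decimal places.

24.00

|Patch 1∩Patch 2|: x∈[0,4], y∈[2,5] → 4·3 = 12.
|Patch 1| = 36.
|Patch 1 ∖ Patch 2| = |Patch 1| − |Patch 1∩Patch 2| = 36 − 12 = 24.00.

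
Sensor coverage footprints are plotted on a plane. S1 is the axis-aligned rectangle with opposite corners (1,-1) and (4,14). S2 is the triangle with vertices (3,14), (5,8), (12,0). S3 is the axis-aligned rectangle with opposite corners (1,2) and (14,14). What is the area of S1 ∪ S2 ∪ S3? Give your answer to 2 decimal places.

By inclusion–exclusion:
Individual areas: |S1| = 45, |S2| = 13, |S3| = 156.
|S1∩S2| = 0.7222.
|S1∩S3|: x∈[1,4], y∈[2,14] → 3·12 = 36.
|S2∩S3| = 12.5357.
|S1∩S2∩S3| = 0.7222.
|S1 ∪ S2 ∪ S3| = 214 − 49.2579 + 0.7222 = 165.46.

165.46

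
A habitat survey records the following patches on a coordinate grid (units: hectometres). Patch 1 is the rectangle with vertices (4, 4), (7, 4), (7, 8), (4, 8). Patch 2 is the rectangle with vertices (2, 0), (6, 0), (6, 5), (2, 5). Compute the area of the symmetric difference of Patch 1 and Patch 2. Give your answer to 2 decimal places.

28.00

|Patch 1∩Patch 2|: x∈[4,6], y∈[4,5] → 2·1 = 2.
|Patch 1 △ Patch 2| = |Patch 1| + |Patch 2| − 2·|Patch 1∩Patch 2| = 12 + 20 − 4 = 28.00.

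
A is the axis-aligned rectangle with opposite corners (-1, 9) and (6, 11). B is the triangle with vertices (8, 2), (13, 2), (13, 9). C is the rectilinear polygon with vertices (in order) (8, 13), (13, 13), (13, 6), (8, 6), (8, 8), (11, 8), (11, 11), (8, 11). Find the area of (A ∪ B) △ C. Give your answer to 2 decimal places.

51.07

|A ∪ B| = 31.5.
|(A ∪ B) ∩ C| = 3.2143.
|(A ∪ B) △ C| = 31.5 + 26 − 6.4286 = 51.07.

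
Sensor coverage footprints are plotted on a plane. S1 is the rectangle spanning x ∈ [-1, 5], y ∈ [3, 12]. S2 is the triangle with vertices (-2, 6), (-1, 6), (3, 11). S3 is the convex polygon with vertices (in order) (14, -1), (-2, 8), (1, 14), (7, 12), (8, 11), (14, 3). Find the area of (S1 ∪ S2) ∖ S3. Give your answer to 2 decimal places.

18.00

|S1 ∪ S2| = 54.5.
|(S1 ∪ S2) ∩ S3| = 36.5.
|(S1 ∪ S2) ∖ S3| = 54.5 − 36.5 = 18.00.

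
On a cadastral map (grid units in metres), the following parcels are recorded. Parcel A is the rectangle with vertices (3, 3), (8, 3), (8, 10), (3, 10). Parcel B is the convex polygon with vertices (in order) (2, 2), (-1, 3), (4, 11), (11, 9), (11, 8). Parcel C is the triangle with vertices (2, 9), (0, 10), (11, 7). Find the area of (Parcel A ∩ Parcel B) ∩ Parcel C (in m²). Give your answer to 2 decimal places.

1.39

The region (Parcel A ∩ Parcel B) ∩ Parcel C is the polygon with vertices (3,9.182), (8,7.818), (8,7.667), (3,8.778).
By the shoelace formula its area is 1.39.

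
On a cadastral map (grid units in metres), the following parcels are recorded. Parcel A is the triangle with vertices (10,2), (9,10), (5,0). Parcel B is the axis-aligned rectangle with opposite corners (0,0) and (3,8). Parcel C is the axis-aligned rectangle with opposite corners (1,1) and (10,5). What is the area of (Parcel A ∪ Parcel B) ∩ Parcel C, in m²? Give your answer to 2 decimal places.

|Parcel A ∪ Parcel B| = 45.
|(Parcel A ∪ Parcel B) ∩ Parcel C| = 21.39.

21.39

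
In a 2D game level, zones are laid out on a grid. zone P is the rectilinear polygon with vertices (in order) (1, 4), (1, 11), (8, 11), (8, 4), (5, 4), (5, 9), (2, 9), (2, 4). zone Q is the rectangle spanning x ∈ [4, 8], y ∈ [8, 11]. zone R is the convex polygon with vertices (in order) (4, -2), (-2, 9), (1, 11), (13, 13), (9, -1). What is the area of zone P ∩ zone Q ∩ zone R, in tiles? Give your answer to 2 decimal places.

The intersection is the polygon with vertices (8,8), (5,8), (5,9), (4,9), (4,11), (8,11).
By the shoelace formula its area is 11.00.

11.00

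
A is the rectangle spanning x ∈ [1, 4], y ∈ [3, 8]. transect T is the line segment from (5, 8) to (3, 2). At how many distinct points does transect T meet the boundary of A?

The segment meets the boundary at (3.333,3), (4,5).

2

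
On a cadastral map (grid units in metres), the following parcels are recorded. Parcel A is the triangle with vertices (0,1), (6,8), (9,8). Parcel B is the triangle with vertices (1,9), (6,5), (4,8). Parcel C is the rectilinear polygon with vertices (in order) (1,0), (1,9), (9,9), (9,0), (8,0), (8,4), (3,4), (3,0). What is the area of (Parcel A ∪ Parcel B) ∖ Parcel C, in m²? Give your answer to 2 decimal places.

|Parcel A ∪ Parcel B| = 13.4426.
|(Parcel A ∪ Parcel B) ∩ Parcel C| = 12.9625.
|(Parcel A ∪ Parcel B) ∖ Parcel C| = 13.4426 − 12.9625 = 0.48.

0.48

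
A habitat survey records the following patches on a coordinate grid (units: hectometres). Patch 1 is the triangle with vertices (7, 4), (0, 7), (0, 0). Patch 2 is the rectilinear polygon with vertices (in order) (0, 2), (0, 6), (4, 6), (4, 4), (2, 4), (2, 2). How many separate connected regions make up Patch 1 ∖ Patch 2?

2

Patch 1 ∖ Patch 2 splits into 2 disjoint pieces (area 11.9286, area 1.1667).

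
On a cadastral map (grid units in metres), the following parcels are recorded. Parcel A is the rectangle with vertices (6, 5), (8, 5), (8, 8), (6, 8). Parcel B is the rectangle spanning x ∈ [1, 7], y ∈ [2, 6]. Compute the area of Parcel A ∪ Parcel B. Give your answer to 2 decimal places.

29.00

By inclusion–exclusion:
Individual areas: |Parcel A| = 6, |Parcel B| = 24.
|Parcel A∩Parcel B|: x∈[6,7], y∈[5,6] → 1·1 = 1.
|Parcel A ∪ Parcel B| = 30 − 1 = 29.00.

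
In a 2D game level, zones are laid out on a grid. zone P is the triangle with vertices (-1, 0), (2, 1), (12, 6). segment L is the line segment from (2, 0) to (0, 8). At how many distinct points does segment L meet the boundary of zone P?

2

The segment meets the boundary at (1.69,1.241), (1.769,0.923).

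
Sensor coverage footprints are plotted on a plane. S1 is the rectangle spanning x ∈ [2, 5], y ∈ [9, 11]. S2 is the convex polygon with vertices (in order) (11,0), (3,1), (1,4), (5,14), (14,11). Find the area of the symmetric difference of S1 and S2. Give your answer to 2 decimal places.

122.60

|S1| = 6, |S2| = 123, |S1∩S2| = 3.2.
|S1 △ S2| = |S1| + |S2| − 2·|S1∩S2| = 6 + 123 − 6.4 = 122.60.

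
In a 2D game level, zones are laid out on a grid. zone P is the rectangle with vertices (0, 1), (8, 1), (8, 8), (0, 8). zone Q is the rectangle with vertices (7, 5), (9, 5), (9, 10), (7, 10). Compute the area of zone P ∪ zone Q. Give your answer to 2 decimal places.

By inclusion–exclusion:
Individual areas: |zone P| = 56, |zone Q| = 10.
|zone P∩zone Q|: x∈[7,8], y∈[5,8] → 1·3 = 3.
|zone P ∪ zone Q| = 66 − 3 = 63.00.

63.00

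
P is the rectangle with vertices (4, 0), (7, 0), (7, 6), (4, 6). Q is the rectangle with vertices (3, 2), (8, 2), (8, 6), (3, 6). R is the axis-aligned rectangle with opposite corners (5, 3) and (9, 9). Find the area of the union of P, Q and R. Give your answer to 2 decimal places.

41.00

By inclusion–exclusion:
Individual areas: |P| = 18, |Q| = 20, |R| = 24.
|P∩Q|: x∈[4,7], y∈[2,6] → 3·4 = 12.
|P∩R|: x∈[5,7], y∈[3,6] → 2·3 = 6.
|Q∩R|: x∈[5,8], y∈[3,6] → 3·3 = 9.
|P∩Q∩R| = 6.
|P ∪ Q ∪ R| = 62 − 27 + 6 = 41.00.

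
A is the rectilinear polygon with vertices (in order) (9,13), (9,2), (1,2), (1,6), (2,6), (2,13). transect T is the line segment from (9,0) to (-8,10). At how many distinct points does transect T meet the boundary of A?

2

The segment meets the boundary at (1,4.706), (5.6,2).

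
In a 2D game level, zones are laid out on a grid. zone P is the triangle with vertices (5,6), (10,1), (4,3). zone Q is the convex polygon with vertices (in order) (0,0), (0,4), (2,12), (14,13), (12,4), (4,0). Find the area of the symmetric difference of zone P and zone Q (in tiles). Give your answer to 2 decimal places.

125.13

|zone P| = 10, |zone Q| = 133, |zone P∩zone Q| = 8.9333.
|zone P △ zone Q| = |zone P| + |zone Q| − 2·|zone P∩zone Q| = 10 + 133 − 17.8667 = 125.13.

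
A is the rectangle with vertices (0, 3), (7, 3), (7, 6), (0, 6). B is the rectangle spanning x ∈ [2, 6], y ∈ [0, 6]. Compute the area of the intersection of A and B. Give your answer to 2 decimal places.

|A∩B|: x∈[2,6], y∈[3,6] → 4·3 = 12.

12.00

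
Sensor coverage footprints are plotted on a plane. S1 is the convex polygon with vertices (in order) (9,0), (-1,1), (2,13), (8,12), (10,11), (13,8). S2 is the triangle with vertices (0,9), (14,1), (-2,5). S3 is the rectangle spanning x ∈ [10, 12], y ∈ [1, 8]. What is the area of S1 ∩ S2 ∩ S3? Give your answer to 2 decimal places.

0.32

The intersection is the polygon with vertices (10.5,3), (10,2), (10,3.286).
By the shoelace formula its area is 0.32.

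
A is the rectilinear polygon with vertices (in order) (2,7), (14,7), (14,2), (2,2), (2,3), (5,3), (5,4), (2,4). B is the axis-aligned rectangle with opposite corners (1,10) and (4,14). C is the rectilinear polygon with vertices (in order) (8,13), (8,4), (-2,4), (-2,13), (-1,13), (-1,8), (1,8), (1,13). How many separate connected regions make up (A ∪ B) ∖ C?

(A ∪ B) ∖ C splits into 2 disjoint pieces (area 39, area 3).

2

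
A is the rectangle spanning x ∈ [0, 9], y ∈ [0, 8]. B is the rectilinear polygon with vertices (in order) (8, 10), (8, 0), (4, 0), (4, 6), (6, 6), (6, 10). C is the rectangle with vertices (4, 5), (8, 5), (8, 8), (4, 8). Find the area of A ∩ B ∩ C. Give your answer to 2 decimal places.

The intersection is the polygon with vertices (8,5), (4,5), (4,6), (6,6), (6,8), (8,8).
By the shoelace formula its area is 8.00.

8.00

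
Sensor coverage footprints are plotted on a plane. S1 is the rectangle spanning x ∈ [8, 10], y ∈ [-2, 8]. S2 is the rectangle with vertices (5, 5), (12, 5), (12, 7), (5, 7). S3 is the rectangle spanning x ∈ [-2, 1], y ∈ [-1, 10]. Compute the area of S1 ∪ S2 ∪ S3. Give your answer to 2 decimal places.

63.00

By inclusion–exclusion:
Individual areas: |S1| = 20, |S2| = 14, |S3| = 33.
|S1∩S2|: x∈[8,10], y∈[5,7] → 2·2 = 4.
|S1∩S3| = 0 (no overlap).
|S2∩S3| = 0 (no overlap).
|S1∩S2∩S3| = 0.
|S1 ∪ S2 ∪ S3| = 67 − 4 + 0 = 63.00.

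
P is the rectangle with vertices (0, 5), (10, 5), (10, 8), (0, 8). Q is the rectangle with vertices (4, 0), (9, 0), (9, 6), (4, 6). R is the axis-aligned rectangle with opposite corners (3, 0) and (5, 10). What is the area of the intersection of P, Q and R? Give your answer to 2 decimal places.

The intersection is the polygon with vertices (4,6), (5,6), (5,5), (4,5).
By the shoelace formula its area is 1.00.

1.00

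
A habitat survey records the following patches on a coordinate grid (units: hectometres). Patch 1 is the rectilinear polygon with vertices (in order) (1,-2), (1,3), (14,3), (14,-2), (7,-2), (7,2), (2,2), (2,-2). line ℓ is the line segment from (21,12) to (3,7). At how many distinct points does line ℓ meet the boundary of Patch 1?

The segment lies entirely outside Patch 1 and never meets its boundary.

0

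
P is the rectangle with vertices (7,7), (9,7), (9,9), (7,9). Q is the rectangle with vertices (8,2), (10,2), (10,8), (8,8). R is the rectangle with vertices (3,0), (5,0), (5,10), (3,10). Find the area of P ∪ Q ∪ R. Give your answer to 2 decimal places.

By inclusion–exclusion:
Individual areas: |P| = 4, |Q| = 12, |R| = 20.
|P∩Q|: x∈[8,9], y∈[7,8] → 1·1 = 1.
|P∩R| = 0 (no overlap).
|Q∩R| = 0 (no overlap).
|P∩Q∩R| = 0.
|P ∪ Q ∪ R| = 36 − 1 + 0 = 35.00.

35.00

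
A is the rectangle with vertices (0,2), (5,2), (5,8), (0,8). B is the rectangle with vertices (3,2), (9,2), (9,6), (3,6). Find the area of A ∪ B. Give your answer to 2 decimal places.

By inclusion–exclusion:
Individual areas: |A| = 30, |B| = 24.
|A∩B|: x∈[3,5], y∈[2,6] → 2·4 = 8.
|A ∪ B| = 54 − 8 = 46.00.

46.00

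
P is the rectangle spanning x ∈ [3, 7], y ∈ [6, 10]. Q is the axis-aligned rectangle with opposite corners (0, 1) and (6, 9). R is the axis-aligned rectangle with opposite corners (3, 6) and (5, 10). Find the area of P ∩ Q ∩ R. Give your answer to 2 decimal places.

The intersection is the polygon with vertices (3,9), (5,9), (5,6), (3,6).
By the shoelace formula its area is 6.00.

6.00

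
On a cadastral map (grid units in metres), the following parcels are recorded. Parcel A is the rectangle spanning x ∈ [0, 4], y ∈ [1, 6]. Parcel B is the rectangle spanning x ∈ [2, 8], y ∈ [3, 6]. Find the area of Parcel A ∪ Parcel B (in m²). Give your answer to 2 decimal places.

32.00

By inclusion–exclusion:
Individual areas: |Parcel A| = 20, |Parcel B| = 18.
|Parcel A∩Parcel B|: x∈[2,4], y∈[3,6] → 2·3 = 6.
|Parcel A ∪ Parcel B| = 38 − 6 = 32.00.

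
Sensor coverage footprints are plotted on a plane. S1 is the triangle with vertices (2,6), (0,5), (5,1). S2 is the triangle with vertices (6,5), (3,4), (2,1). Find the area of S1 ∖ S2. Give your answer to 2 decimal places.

|S1| = 6.5, |S1∩S2| = 1.151.
|S1 ∖ S2| = |S1| − |S1∩S2| = 6.5 − 1.151 = 5.35.

5.35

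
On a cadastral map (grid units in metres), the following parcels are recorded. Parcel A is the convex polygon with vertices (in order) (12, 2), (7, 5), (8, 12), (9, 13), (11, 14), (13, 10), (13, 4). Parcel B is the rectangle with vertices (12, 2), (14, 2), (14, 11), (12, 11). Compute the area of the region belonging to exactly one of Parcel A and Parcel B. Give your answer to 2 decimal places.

54.00

|Parcel A| = 51.5, |Parcel B| = 18, |Parcel A∩Parcel B| = 7.75.
|Parcel A △ Parcel B| = |Parcel A| + |Parcel B| − 2·|Parcel A∩Parcel B| = 51.5 + 18 − 15.5 = 54.00.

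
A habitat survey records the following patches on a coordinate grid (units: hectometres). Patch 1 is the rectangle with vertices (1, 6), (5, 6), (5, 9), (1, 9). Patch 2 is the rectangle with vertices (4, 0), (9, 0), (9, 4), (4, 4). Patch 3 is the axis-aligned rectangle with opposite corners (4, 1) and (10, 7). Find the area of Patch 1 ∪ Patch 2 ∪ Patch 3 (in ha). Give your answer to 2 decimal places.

By inclusion–exclusion:
Individual areas: |Patch 1| = 12, |Patch 2| = 20, |Patch 3| = 36.
|Patch 1∩Patch 2| = 0 (no overlap).
|Patch 1∩Patch 3|: x∈[4,5], y∈[6,7] → 1·1 = 1.
|Patch 2∩Patch 3|: x∈[4,9], y∈[1,4] → 5·3 = 15.
|Patch 1∩Patch 2∩Patch 3| = 0.
|Patch 1 ∪ Patch 2 ∪ Patch 3| = 68 − 16 + 0 = 52.00.

52.00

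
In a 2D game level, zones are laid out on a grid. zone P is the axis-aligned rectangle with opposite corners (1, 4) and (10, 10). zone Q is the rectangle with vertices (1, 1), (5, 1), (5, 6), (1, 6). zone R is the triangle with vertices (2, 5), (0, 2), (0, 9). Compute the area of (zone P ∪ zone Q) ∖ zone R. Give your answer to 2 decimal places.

64.25

|zone P ∪ zone Q| = 66.
|(zone P ∪ zone Q) ∩ zone R| = 1.75.
|(zone P ∪ zone Q) ∖ zone R| = 66 − 1.75 = 64.25.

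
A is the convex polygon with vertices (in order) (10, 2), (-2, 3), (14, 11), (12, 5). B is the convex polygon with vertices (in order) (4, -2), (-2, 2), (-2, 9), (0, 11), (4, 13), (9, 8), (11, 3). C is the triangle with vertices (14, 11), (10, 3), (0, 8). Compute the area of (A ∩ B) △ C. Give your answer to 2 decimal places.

58.12

|A ∩ B| = 41.3448.
|(A ∩ B) ∩ C| = 16.6111.
|(A ∩ B) △ C| = 41.3448 + 50 − 33.2222 = 58.12.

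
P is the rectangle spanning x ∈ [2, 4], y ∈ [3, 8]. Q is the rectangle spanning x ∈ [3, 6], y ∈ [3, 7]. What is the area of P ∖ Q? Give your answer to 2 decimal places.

|P∩Q|: x∈[3,4], y∈[3,7] → 1·4 = 4.
|P| = 10.
|P ∖ Q| = |P| − |P∩Q| = 10 − 4 = 6.00.

6.00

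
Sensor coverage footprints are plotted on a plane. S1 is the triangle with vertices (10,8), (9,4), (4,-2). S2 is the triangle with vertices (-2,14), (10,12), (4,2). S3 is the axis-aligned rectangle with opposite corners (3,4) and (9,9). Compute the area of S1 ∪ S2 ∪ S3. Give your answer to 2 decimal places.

By inclusion–exclusion:
Individual areas: |S1| = 7, |S2| = 66, |S3| = 30.
|S1∩S2| = 0.
|S1∩S3| = 1.6333.
|S2∩S3| = 18.5.
|S1∩S2∩S3| = 0.
|S1 ∪ S2 ∪ S3| = 103 − 20.1333 + 0 = 82.87.

82.87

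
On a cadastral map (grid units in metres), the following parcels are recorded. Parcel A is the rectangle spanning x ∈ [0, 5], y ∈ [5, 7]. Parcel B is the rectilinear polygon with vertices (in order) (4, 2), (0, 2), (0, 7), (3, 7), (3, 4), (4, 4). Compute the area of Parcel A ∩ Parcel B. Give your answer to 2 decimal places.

6.00

The intersection is the polygon with vertices (3,7), (3,5), (0,5), (0,7).
By the shoelace formula its area is 6.00.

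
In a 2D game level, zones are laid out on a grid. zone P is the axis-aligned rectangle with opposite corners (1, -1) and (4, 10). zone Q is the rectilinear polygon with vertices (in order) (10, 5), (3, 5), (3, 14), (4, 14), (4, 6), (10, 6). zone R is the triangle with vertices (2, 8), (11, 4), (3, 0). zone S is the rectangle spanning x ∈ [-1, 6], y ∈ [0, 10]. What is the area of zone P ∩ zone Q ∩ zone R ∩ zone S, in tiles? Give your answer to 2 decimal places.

The intersection is the polygon with vertices (3,7.556), (4,7.111), (4,6), (4,5), (3,5).
By the shoelace formula its area is 2.33.

2.33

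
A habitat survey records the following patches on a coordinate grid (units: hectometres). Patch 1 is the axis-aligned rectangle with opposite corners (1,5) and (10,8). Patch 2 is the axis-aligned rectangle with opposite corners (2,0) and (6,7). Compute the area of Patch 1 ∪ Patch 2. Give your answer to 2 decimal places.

By inclusion–exclusion:
Individual areas: |Patch 1| = 27, |Patch 2| = 28.
|Patch 1∩Patch 2|: x∈[2,6], y∈[5,7] → 4·2 = 8.
|Patch 1 ∪ Patch 2| = 55 − 8 = 47.00.

47.00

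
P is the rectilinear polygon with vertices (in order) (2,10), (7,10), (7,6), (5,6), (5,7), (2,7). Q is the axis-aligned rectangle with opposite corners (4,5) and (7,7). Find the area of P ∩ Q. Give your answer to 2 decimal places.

2.00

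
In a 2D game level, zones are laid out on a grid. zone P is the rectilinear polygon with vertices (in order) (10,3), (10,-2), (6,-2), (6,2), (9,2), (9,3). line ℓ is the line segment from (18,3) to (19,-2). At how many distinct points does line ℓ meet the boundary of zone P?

0

The segment lies entirely outside zone P and never meets its boundary.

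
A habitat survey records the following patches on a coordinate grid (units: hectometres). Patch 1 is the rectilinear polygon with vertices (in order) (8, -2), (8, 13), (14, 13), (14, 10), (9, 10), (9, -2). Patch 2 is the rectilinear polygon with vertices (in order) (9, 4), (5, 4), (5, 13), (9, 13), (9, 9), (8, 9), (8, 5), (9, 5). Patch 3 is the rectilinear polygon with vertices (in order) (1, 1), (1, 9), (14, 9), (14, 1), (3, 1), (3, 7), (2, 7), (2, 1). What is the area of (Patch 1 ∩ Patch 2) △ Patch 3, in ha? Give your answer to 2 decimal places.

|Patch 1 ∩ Patch 2| = 5.
|(Patch 1 ∩ Patch 2) ∩ Patch 3| = 1.
|(Patch 1 ∩ Patch 2) △ Patch 3| = 5 + 98 − 2 = 101.00.

101.00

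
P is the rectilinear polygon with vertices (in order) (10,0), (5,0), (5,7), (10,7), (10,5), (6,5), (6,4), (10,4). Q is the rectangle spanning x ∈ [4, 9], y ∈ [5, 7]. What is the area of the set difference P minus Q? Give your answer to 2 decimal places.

23.00

|P| = 31, |P∩Q| = 8.
|P ∖ Q| = |P| − |P∩Q| = 31 − 8 = 23.00.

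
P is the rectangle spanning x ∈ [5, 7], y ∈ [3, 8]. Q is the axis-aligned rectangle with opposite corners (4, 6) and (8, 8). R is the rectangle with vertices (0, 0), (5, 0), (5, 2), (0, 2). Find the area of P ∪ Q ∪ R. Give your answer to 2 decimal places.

By inclusion–exclusion:
Individual areas: |P| = 10, |Q| = 8, |R| = 10.
|P∩Q|: x∈[5,7], y∈[6,8] → 2·2 = 4.
|P∩R| = 0 (no overlap).
|Q∩R| = 0 (no overlap).
|P∩Q∩R| = 0.
|P ∪ Q ∪ R| = 28 − 4 + 0 = 24.00.

24.00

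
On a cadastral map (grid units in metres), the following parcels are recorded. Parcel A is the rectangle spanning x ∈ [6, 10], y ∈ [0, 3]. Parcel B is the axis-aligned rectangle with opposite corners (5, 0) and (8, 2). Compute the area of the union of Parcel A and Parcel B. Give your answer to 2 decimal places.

By inclusion–exclusion:
Individual areas: |Parcel A| = 12, |Parcel B| = 6.
|Parcel A∩Parcel B|: x∈[6,8], y∈[0,2] → 2·2 = 4.
|Parcel A ∪ Parcel B| = 18 − 4 = 14.00.

14.00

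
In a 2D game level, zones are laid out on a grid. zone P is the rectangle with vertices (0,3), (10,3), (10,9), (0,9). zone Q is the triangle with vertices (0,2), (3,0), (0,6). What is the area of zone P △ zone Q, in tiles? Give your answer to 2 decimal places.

61.50

|zone P| = 60, |zone Q| = 6, |zone P∩zone Q| = 2.25.
|zone P △ zone Q| = |zone P| + |zone Q| − 2·|zone P∩zone Q| = 60 + 6 − 4.5 = 61.50.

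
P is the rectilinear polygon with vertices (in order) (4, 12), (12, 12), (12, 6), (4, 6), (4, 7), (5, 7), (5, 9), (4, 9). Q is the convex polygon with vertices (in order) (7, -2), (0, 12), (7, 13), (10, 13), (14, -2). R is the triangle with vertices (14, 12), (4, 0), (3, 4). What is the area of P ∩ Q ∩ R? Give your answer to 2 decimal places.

The intersection is the polygon with vertices (11.172,8.606), (9,6), (5.75,6), (10.873,9.726).
By the shoelace formula its area is 7.66.

7.66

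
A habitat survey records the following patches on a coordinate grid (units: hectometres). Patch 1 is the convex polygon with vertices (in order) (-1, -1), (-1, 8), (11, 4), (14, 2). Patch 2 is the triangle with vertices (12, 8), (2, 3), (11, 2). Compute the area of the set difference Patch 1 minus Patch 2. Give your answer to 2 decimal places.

55.80

|Patch 1| = 73.5, |Patch 1∩Patch 2| = 17.7.
|Patch 1 ∖ Patch 2| = |Patch 1| − |Patch 1∩Patch 2| = 73.5 − 17.7 = 55.80.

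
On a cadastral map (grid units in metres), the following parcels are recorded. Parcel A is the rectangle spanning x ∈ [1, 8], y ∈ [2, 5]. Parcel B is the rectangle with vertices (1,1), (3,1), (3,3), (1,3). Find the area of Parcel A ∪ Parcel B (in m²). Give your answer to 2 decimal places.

23.00

By inclusion–exclusion:
Individual areas: |Parcel A| = 21, |Parcel B| = 4.
|Parcel A∩Parcel B|: x∈[1,3], y∈[2,3] → 2·1 = 2.
|Parcel A ∪ Parcel B| = 25 − 2 = 23.00.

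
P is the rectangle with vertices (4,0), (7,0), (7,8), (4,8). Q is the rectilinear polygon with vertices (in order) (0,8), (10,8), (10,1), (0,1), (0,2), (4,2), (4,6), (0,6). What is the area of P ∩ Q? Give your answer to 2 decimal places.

21.00

The intersection is the polygon with vertices (7,1), (4,1), (4,2), (4,6), (4,8), (7,8).
By the shoelace formula its area is 21.00.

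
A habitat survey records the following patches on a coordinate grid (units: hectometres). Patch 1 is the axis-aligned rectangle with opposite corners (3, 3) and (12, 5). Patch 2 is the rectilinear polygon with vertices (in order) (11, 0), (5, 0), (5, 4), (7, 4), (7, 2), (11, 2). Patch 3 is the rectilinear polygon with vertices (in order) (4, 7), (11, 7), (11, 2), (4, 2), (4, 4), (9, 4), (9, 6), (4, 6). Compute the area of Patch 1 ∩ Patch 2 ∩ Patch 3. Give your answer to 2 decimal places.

2.00

The intersection is the polygon with vertices (5,4), (7,4), (7,3), (5,3).
By the shoelace formula its area is 2.00.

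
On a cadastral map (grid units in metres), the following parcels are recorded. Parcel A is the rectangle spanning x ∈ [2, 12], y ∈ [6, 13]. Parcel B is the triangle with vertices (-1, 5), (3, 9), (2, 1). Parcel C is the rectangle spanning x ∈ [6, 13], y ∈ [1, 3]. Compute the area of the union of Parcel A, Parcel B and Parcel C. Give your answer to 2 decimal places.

By inclusion–exclusion:
Individual areas: |Parcel A| = 70, |Parcel B| = 14, |Parcel C| = 14.
|Parcel A∩Parcel B| = 1.9375.
|Parcel A∩Parcel C| = 0 (no overlap).
|Parcel B∩Parcel C| = 0.
|Parcel A∩Parcel B∩Parcel C| = 0.
|Parcel A ∪ Parcel B ∪ Parcel C| = 98 − 1.9375 + 0 = 96.06.

96.06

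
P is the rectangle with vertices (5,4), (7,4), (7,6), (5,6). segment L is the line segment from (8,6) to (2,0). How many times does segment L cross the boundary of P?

The segment meets the boundary at (6,4), (7,5).

2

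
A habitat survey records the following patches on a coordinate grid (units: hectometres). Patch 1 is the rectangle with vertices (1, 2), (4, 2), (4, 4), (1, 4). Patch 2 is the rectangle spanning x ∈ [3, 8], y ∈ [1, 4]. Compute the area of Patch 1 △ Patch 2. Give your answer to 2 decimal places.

17.00

|Patch 1∩Patch 2|: x∈[3,4], y∈[2,4] → 1·2 = 2.
|Patch 1 △ Patch 2| = |Patch 1| + |Patch 2| − 2·|Patch 1∩Patch 2| = 6 + 15 − 4 = 17.00.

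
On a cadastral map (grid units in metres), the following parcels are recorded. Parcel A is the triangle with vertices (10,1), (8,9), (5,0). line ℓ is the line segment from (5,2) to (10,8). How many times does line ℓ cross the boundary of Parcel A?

2

The segment meets the boundary at (8.654,6.385), (6.111,3.333).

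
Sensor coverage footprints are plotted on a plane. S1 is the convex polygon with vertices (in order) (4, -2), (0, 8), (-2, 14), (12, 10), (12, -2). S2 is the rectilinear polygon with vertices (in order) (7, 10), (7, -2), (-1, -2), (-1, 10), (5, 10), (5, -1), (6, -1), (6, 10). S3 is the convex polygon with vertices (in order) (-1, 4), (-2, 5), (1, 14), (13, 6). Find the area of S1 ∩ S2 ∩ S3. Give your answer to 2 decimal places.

30.20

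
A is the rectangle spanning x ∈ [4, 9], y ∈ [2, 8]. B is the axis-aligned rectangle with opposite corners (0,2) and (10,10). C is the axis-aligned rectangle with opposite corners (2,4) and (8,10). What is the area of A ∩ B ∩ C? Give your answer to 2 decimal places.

The intersection is the polygon with vertices (8,8), (8,4), (4,4), (4,8).
By the shoelace formula its area is 16.00.

16.00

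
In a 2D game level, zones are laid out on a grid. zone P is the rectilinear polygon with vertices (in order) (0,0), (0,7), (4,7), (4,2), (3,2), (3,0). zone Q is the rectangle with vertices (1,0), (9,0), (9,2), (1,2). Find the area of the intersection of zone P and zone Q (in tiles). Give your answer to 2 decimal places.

4.00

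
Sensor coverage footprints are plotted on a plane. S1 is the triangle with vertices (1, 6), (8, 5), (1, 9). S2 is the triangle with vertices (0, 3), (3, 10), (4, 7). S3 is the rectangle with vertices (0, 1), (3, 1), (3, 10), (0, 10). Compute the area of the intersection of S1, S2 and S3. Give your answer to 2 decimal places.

The intersection is the polygon with vertices (2.262,8.279), (3,7.857), (3,6), (2.75,5.75), (1.269,5.962).
By the shoelace formula its area is 2.88.

2.88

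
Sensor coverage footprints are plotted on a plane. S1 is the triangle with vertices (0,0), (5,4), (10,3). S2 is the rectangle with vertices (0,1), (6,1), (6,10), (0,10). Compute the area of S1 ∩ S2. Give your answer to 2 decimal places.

7.46

The intersection is the polygon with vertices (5,4), (6,3.8), (6,1.8), (3.333,1), (1.25,1).
By the shoelace formula its area is 7.46.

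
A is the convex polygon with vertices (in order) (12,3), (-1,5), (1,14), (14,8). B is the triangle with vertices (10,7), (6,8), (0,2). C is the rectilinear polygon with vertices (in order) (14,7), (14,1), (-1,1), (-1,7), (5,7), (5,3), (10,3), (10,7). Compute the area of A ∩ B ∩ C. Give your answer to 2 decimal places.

3.57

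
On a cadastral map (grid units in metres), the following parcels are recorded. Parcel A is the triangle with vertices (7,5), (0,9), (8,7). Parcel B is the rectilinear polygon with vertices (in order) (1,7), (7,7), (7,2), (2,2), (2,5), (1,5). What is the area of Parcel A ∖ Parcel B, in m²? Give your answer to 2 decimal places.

|Parcel A| = 9, |Parcel A∩Parcel B| = 3.5.
|Parcel A ∖ Parcel B| = |Parcel A| − |Parcel A∩Parcel B| = 9 − 3.5 = 5.50.

5.50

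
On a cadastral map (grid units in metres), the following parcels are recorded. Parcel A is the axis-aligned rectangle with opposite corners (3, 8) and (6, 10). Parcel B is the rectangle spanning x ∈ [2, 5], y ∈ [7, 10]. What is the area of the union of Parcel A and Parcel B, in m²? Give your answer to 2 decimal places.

By inclusion–exclusion:
Individual areas: |Parcel A| = 6, |Parcel B| = 9.
|Parcel A∩Parcel B|: x∈[3,5], y∈[8,10] → 2·2 = 4.
|Parcel A ∪ Parcel B| = 15 − 4 = 11.00.

11.00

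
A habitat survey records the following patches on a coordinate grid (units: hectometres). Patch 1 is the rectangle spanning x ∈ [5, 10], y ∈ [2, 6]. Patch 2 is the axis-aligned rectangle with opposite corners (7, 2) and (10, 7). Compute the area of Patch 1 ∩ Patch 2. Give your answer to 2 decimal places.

|Patch 1∩Patch 2|: x∈[7,10], y∈[2,6] → 3·4 = 12.

12.00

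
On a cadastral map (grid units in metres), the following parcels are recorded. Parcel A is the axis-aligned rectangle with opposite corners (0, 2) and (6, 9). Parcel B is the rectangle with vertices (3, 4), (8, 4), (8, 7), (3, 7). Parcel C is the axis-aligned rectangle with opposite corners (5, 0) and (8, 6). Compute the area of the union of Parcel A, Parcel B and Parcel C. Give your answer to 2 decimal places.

58.00

By inclusion–exclusion:
Individual areas: |Parcel A| = 42, |Parcel B| = 15, |Parcel C| = 18.
|Parcel A∩Parcel B|: x∈[3,6], y∈[4,7] → 3·3 = 9.
|Parcel A∩Parcel C|: x∈[5,6], y∈[2,6] → 1·4 = 4.
|Parcel B∩Parcel C|: x∈[5,8], y∈[4,6] → 3·2 = 6.
|Parcel A∩Parcel B∩Parcel C| = 2.
|Parcel A ∪ Parcel B ∪ Parcel C| = 75 − 19 + 2 = 58.00.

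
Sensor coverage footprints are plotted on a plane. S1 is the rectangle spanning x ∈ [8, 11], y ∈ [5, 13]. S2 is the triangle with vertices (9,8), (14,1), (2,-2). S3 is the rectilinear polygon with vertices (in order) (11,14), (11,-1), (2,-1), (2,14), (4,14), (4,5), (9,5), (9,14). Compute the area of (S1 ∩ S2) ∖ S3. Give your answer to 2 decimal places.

|S1 ∩ S2| = 5.4857.
|(S1 ∩ S2) ∩ S3| = 3.2.
|(S1 ∩ S2) ∖ S3| = 5.4857 − 3.2 = 2.29.

2.29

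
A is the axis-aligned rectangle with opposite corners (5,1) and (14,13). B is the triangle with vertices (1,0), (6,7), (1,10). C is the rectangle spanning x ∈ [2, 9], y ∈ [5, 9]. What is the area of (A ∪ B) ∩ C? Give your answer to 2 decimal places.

|A ∪ B| = 132.
|(A ∪ B) ∩ C| = 26.24.

26.24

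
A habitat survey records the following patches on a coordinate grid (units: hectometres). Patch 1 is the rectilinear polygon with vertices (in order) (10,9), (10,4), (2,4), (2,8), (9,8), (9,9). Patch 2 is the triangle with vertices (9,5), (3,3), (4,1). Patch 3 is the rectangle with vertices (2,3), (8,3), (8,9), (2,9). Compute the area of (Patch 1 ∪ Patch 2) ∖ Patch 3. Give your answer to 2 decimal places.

12.50

|Patch 1 ∪ Patch 2| = 39.125.
|(Patch 1 ∪ Patch 2) ∩ Patch 3| = 26.625.
|(Patch 1 ∪ Patch 2) ∖ Patch 3| = 39.125 − 26.625 = 12.50.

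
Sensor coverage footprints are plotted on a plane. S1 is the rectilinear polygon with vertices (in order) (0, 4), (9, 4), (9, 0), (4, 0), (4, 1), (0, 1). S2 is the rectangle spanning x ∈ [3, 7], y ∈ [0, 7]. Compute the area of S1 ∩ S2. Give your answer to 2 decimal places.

The intersection is the polygon with vertices (7,4), (7,0), (4,0), (4,1), (3,1), (3,4).
By the shoelace formula its area is 15.00.

15.00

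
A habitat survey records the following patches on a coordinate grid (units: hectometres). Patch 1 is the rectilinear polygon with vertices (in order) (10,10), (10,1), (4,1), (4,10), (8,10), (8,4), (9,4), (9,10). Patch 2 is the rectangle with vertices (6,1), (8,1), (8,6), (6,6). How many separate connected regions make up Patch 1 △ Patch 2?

Patch 1 △ Patch 2 splits into 2 disjoint pieces (area 12, area 26).

2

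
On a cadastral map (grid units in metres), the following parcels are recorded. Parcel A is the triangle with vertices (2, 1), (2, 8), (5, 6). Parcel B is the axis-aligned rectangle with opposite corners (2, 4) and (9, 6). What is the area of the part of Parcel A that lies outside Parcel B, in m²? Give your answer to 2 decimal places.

|Parcel A| = 10.5, |Parcel A∩Parcel B| = 4.8.
|Parcel A ∖ Parcel B| = |Parcel A| − |Parcel A∩Parcel B| = 10.5 − 4.8 = 5.70.

5.70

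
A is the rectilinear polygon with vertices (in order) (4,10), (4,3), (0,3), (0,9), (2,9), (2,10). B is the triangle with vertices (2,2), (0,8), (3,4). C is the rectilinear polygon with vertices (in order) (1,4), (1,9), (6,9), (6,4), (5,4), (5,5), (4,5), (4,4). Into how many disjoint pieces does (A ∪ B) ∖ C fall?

2

(A ∪ B) ∖ C splits into 2 disjoint pieces (area 9.4167, area 2).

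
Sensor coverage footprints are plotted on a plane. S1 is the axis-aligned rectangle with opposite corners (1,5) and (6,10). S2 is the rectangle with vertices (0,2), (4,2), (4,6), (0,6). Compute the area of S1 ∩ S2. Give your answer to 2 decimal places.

|S1∩S2|: x∈[1,4], y∈[5,6] → 3·1 = 3.

3.00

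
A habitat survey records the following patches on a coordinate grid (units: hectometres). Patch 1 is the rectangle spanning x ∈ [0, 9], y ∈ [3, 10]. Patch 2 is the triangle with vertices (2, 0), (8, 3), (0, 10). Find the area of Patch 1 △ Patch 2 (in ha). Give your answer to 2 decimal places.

49.80

|Patch 1| = 63, |Patch 2| = 33, |Patch 1∩Patch 2| = 23.1.
|Patch 1 △ Patch 2| = |Patch 1| + |Patch 2| − 2·|Patch 1∩Patch 2| = 63 + 33 − 46.2 = 49.80.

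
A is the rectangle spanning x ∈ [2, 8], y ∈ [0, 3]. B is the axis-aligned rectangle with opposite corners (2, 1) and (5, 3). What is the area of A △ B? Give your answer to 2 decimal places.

|A∩B|: x∈[2,5], y∈[1,3] → 3·2 = 6.
|A △ B| = |A| + |B| − 2·|A∩B| = 18 + 6 − 12 = 12.00.

12.00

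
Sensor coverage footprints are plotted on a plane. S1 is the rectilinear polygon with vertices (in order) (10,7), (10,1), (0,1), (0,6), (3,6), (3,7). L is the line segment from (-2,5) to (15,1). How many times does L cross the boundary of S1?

2

The segment meets the boundary at (10,2.176), (0,4.529).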